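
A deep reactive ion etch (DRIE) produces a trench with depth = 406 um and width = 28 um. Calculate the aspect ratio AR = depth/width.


Step 1: AR = depth / width
Step 2: AR = 406 / 28
AR = 14.5


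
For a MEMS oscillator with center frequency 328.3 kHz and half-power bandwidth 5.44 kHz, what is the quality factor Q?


Step 1: Q = f0 / bandwidth
Step 2: Q = 328.3 / 5.44
Q = 60.3


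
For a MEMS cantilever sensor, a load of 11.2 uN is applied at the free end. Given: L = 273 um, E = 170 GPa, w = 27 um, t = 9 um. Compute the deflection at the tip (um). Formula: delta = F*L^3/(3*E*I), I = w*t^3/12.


Step 1: Calculate the second moment of area.
I = w * t^3 / 12 = 27 * 9^3 / 12 = 1640.25 um^4
Step 2: Convert E to consistent units (1 GPa = 1000 uN/um^2).
E = 170 GPa = 170000 uN/um^2
Step 3: Calculate tip deflection.
delta = F * L^3 / (3 * E * I)
delta = 11.2 * 273^3 / (3 * 170000 * 1640.25)
delta = 0.2724 um


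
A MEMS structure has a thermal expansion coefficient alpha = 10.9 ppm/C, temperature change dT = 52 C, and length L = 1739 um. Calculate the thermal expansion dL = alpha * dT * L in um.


Step 1: Convert CTE: alpha = 10.9 ppm/C = 10.9e-6 /C
Step 2: dL = 10.9e-6 * 52 * 1739
dL = 0.9857 um


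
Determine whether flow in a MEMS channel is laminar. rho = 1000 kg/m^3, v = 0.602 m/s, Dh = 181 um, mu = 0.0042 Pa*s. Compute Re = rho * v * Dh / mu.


Step 1: Convert Dh to meters: Dh = 181e-6 m
Step 2: Re = rho * v * Dh / mu
Re = 1000 * 0.602 * 181e-6 / 0.0042
Re = 25.943
Since Re = 25.943 is below ~2300, the flow is laminar.


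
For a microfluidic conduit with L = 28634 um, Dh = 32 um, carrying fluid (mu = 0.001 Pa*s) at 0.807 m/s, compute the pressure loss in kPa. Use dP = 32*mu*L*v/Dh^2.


Step 1: Convert to SI: L = 28634e-6 m, Dh = 32e-6 m
Step 2: dP = 32 * 0.001 * 28634e-6 * 0.807 / (32e-6)^2
Step 3: dP = 722113.69 Pa
Step 4: Convert to kPa: dP = 722.11 kPa


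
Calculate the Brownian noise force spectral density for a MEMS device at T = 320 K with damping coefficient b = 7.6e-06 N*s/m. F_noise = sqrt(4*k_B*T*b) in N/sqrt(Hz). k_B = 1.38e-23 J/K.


Step 1: Compute 4 * k_B * T * b
= 4 * 1.38e-23 * 320 * 7.6e-06
= 1.3425e-25 N^2/Hz
Step 2: F_noise = sqrt(1.3425e-25)
F_noise = 3.66e-13 N/sqrt(Hz)


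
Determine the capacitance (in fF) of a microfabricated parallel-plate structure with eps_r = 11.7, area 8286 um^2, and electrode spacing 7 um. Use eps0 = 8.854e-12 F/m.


Step 1: Convert area to m^2: A = 8286e-12 m^2
Step 2: Convert gap to m: d = 7e-6 m
Step 3: C = eps0 * eps_r * A / d
C = 8.854e-12 * 11.7 * 8286e-12 / 7e-6
Step 4: Convert to fF (multiply by 1e15).
C = 122.62 fF


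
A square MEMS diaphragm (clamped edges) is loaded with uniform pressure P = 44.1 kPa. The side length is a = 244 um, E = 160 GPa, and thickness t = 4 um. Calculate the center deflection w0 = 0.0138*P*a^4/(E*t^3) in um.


Step 1: Convert pressure to compatible units (E is in GPa, so P in GPa).
P = 44.1 kPa = 44.1e-6 GPa
Step 2: Compute numerator: 0.0138 * P * a^4.
a^4 = 244^4 = 3544535296
numerator = 0.0138 * 44.1e-6 * 3544535296 = 2.15713e+03
Step 3: Compute denominator: E * t^3 = 160 * 4^3 = 10240
Step 4: w0 = numerator / denominator = 2.15713e+03 / 10240 = 0.2107 um


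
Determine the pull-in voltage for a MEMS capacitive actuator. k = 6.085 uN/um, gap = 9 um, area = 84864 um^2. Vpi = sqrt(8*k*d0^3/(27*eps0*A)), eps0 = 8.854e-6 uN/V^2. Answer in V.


Step 1: Compute numerator: 8 * k * d0^3 = 8 * 6.085 * 9^3 = 35487.72
Step 2: Compute denominator: 27 * eps0 * A = 27 * 8.854e-6 * 84864 = 20.287418
Step 3: Vpi = sqrt(35487.72 / 20.287418)
Vpi = 41.82 V


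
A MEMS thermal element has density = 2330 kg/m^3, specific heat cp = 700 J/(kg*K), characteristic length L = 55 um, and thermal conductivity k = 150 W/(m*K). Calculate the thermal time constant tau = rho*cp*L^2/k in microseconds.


Step 1: Convert L to m: L = 55e-6 m
Step 2: L^2 = (55e-6)^2 = 3.025e-09 m^2
Step 3: tau = 2330 * 700 * 3.025e-09 / 150 = 3.289183e-05 s
Step 4: Convert to microseconds (multiply by 1e6).
tau = 32.892 us


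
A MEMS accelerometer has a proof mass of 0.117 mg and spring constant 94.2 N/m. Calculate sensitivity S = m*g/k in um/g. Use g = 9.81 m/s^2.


Step 1: Convert mass: m = 0.117 mg = 1.17e-07 kg
Step 2: S = m * g / k = 1.17e-07 * 9.81 / 94.2
Step 3: S = 1.22e-08 m/g
Step 4: Convert to um/g: S = 0.012 um/g


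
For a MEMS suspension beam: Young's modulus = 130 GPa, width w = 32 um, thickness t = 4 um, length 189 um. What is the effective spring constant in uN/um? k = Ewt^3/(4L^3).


Step 1: Convert E to consistent units (1 GPa = 1000 uN/um^2).
E = 130 GPa = 130000 uN/um^2
Step 2: Compute t^3 = 4^3 = 64
Step 3: Compute L^3 = 189^3 = 6751269
Step 4: k = 130000 * 32 * 64 / (4 * 6751269)
k = 9.8589 uN/um


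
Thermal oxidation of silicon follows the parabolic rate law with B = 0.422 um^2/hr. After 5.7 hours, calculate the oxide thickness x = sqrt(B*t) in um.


Step 1: Compute B*t = 0.422 * 5.7 = 2.4054
Step 2: x = sqrt(2.4054)
x = 1.551 um


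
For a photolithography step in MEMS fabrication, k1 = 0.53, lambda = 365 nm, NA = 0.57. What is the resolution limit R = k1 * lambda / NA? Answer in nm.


Step 1: Identify values: k1 = 0.53, lambda = 365 nm, NA = 0.57
Step 2: R = k1 * lambda / NA
R = 0.53 * 365 / 0.57
R = 339.4 nm


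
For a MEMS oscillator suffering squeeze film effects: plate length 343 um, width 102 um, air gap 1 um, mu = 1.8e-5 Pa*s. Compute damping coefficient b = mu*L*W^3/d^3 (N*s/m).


Step 1: Convert to SI.
L = 343e-6 m, W = 102e-6 m, d = 1e-6 m
Step 2: W^3 = (102e-6)^3 = 1.06e-12 m^3
Step 3: d^3 = (1e-6)^3 = 1.00e-18 m^3
Step 4: b = 1.8e-5 * 343e-6 * 1.06e-12 / 1.00e-18
b = 6.55e-03 N*s/m


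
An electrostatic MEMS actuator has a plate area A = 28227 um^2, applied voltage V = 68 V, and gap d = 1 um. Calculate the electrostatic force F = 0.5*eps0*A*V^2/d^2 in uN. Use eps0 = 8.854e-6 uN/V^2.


Step 1: Identify parameters.
eps0 = 8.854e-6 uN/V^2, A = 28227 um^2, V = 68 V, d = 1 um
Step 2: Compute V^2 = 68^2 = 4624
Step 3: Compute d^2 = 1^2 = 1
Step 4: F = 0.5 * 8.854e-6 * 28227 * 4624 / 1
F = 577.819 uN


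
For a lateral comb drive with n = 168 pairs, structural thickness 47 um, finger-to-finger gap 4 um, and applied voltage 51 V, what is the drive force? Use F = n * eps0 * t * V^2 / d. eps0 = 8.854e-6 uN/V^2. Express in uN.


Step 1: Parameters: n=168, eps0=8.854e-6 uN/V^2, t=47 um, V=51 V, d=4 um
Step 2: V^2 = 2601
Step 3: F = 168 * 8.854e-6 * 47 * 2601 / 4
F = 45.46 uN


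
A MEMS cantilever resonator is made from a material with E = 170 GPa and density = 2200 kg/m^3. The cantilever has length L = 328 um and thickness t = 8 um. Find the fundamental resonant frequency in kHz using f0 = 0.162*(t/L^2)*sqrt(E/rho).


Step 1: Convert units to SI.
t_SI = 8e-6 m, L_SI = 328e-6 m
Step 2: Calculate sqrt(E/rho).
sqrt(170e9 / 2200) = 8790.49 m/s
Step 3: Compute f0.
f0 = 0.162 * 8e-6 / (328e-6)^2 * 8790.49 = 105893.8 Hz = 105.89 kHz


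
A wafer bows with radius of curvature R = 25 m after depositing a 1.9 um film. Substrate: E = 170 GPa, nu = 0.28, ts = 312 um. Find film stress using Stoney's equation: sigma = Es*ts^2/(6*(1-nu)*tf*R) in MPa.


Step 1: Compute numerator: Es * ts^2 = 170 * 312^2 = 16548480 (GPa*um^2)
Step 2: Compute denominator (R in um): 6*(1-nu)*tf*R = 6*0.72*1.9*25e6 = 205200000.0 (um^2)
Step 3: sigma (GPa) = 16548480 / 205200000.0 = 8.0646e-02 GPa
Step 4: Convert to MPa (x1000): sigma = 80.6 MPa


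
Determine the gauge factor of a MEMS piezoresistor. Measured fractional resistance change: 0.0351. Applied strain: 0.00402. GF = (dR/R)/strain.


Step 1: Identify values.
dR/R = 0.0351, strain = 0.00402
Step 2: GF = (dR/R) / strain = 0.0351 / 0.00402
GF = 8.7


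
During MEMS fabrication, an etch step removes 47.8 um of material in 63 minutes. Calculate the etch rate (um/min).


Step 1: Etch rate = depth / time
Step 2: rate = 47.8 / 63
rate = 0.759 um/min


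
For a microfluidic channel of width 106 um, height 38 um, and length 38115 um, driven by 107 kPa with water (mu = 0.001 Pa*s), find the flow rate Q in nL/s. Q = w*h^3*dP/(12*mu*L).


Step 1: Convert all dimensions to SI (meters).
w = 106e-6 m, h = 38e-6 m, L = 38115e-6 m, dP = 107e3 Pa
Step 2: Q = w * h^3 * dP / (12 * mu * L)
Q = 106e-6 * (38e-6)^3 * 107e3 / (12 * 0.001 * 38115e-6) = 1.36070275e-09 m^3/s
Step 3: Convert Q from m^3/s to nL/s (1 m^3 = 1e12 nL, so multiply by 1e12).
Q = 1360.703 nL/s


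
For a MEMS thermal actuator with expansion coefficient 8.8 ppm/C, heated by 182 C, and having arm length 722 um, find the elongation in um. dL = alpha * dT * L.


Step 1: Convert CTE: alpha = 8.8 ppm/C = 8.8e-6 /C
Step 2: dL = 8.8e-6 * 182 * 722
dL = 1.1564 um


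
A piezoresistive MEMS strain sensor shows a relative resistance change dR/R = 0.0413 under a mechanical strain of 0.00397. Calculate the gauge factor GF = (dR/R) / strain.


Step 1: Identify values.
dR/R = 0.0413, strain = 0.00397
Step 2: GF = (dR/R) / strain = 0.0413 / 0.00397
GF = 10.4


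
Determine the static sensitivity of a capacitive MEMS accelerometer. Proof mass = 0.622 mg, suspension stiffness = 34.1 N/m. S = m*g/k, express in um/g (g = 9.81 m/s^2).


Step 1: Convert mass: m = 0.622 mg = 6.22e-07 kg
Step 2: S = m * g / k = 6.22e-07 * 9.81 / 34.1
Step 3: S = 1.79e-07 m/g
Step 4: Convert to um/g: S = 0.179 um/g


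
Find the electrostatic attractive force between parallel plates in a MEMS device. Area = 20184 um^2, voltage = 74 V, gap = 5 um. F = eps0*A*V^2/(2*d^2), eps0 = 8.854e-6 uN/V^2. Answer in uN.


Step 1: Identify parameters.
eps0 = 8.854e-6 uN/V^2, A = 20184 um^2, V = 74 V, d = 5 um
Step 2: Compute V^2 = 74^2 = 5476
Step 3: Compute d^2 = 5^2 = 25
Step 4: F = 0.5 * 8.854e-6 * 20184 * 5476 / 25
F = 19.572 uN


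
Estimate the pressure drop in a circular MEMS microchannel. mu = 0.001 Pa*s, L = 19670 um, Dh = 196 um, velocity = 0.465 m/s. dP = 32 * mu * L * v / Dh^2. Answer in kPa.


Step 1: Convert to SI: L = 19670e-6 m, Dh = 196e-6 m
Step 2: dP = 32 * 0.001 * 19670e-6 * 0.465 / (196e-6)^2
Step 3: dP = 7618.95 Pa
Step 4: Convert to kPa: dP = 7.62 kPa


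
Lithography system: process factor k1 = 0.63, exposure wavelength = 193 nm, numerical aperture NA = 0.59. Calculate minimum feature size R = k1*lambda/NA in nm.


Step 1: Identify values: k1 = 0.63, lambda = 193 nm, NA = 0.59
Step 2: R = k1 * lambda / NA
R = 0.63 * 193 / 0.59
R = 206.1 nm


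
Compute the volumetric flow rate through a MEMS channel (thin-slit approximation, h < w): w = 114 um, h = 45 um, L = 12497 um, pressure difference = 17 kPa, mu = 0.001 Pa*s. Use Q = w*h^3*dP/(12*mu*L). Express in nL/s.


Step 1: Convert all dimensions to SI (meters).
w = 114e-6 m, h = 45e-6 m, L = 12497e-6 m, dP = 17e3 Pa
Step 2: Q = w * h^3 * dP / (12 * mu * L)
Q = 114e-6 * (45e-6)^3 * 17e3 / (12 * 0.001 * 12497e-6) = 1.17761763e-09 m^3/s
Step 3: Convert Q from m^3/s to nL/s (1 m^3 = 1e12 nL, so multiply by 1e12).
Q = 1177.618 nL/s


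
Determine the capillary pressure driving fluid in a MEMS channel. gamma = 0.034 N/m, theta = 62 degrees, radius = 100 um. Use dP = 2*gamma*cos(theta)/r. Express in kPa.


Step 1: cos(62 deg) = 0.4695
Step 2: Convert r to m: r = 100e-6 m
Step 3: dP = 2 * 0.034 * 0.4695 / 100e-6 = 319.3 Pa
Step 4: Convert Pa to kPa (divide by 1000).
dP = 0.32 kPa


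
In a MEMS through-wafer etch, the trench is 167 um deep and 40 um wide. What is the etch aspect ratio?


Step 1: AR = depth / width
Step 2: AR = 167 / 40
AR = 4.2


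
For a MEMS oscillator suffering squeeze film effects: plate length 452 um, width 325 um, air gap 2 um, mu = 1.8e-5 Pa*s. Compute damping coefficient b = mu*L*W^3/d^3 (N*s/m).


Step 1: Convert to SI.
L = 452e-6 m, W = 325e-6 m, d = 2e-6 m
Step 2: W^3 = (325e-6)^3 = 3.43e-11 m^3
Step 3: d^3 = (2e-6)^3 = 8.00e-18 m^3
Step 4: b = 1.8e-5 * 452e-6 * 3.43e-11 / 8.00e-18
b = 3.49e-02 N*s/m


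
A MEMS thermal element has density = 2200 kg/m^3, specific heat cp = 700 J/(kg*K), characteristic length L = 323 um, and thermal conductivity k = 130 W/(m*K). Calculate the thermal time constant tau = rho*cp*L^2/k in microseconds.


Step 1: Convert L to m: L = 323e-6 m
Step 2: L^2 = (323e-6)^2 = 1.04329e-07 m^2
Step 3: tau = 2200 * 700 * 1.04329e-07 / 130 = 1.23589738e-03 s
Step 4: Convert to microseconds (multiply by 1e6).
tau = 1235.897 us


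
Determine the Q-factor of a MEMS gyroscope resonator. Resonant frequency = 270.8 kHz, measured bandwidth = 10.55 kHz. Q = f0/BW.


Step 1: Q = f0 / bandwidth
Step 2: Q = 270.8 / 10.55
Q = 25.7


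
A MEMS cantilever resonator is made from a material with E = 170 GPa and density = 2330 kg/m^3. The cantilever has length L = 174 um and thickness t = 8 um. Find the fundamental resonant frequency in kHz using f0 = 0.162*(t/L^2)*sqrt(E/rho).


Step 1: Convert units to SI.
t_SI = 8e-6 m, L_SI = 174e-6 m
Step 2: Calculate sqrt(E/rho).
sqrt(170e9 / 2330) = 8541.74 m/s
Step 3: Compute f0.
f0 = 0.162 * 8e-6 / (174e-6)^2 * 8541.74 = 365639.3 Hz = 365.64 kHz


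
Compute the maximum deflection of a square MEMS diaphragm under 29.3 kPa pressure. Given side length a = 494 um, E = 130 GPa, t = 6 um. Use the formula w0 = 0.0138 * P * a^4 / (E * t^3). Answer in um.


Step 1: Convert pressure to compatible units (E is in GPa, so P in GPa).
P = 29.3 kPa = 29.3e-6 GPa
Step 2: Compute numerator: 0.0138 * P * a^4.
a^4 = 494^4 = 59553569296
numerator = 0.0138 * 29.3e-6 * 59553569296 = 2.40799e+04
Step 3: Compute denominator: E * t^3 = 130 * 6^3 = 28080
Step 4: w0 = numerator / denominator = 2.40799e+04 / 28080 = 0.8575 um


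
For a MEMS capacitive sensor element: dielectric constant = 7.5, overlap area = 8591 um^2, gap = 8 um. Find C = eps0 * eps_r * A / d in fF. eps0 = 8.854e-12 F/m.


Step 1: Convert area to m^2: A = 8591e-12 m^2
Step 2: Convert gap to m: d = 8e-6 m
Step 3: C = eps0 * eps_r * A / d
C = 8.854e-12 * 7.5 * 8591e-12 / 8e-6
Step 4: Convert to fF (multiply by 1e15).
C = 71.31 fF


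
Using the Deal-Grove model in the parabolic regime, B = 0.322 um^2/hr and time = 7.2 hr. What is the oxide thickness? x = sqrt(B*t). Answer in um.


Step 1: Compute B*t = 0.322 * 7.2 = 2.3184
Step 2: x = sqrt(2.3184)
x = 1.523 um


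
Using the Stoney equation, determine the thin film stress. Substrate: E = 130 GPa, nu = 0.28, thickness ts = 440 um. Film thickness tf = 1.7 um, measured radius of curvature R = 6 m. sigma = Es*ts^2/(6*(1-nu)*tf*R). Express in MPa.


Step 1: Compute numerator: Es * ts^2 = 130 * 440^2 = 25168000 (GPa*um^2)
Step 2: Compute denominator (R in um): 6*(1-nu)*tf*R = 6*0.72*1.7*6e6 = 44064000.0 (um^2)
Step 3: sigma (GPa) = 25168000 / 44064000.0 = 5.71169e-01 GPa
Step 4: Convert to MPa (x1000): sigma = 571.2 MPa


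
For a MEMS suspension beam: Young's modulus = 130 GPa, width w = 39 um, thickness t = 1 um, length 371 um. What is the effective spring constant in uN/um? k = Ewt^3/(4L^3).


Step 1: Convert E to consistent units (1 GPa = 1000 uN/um^2).
E = 130 GPa = 130000 uN/um^2
Step 2: Compute t^3 = 1^3 = 1
Step 3: Compute L^3 = 371^3 = 51064811
Step 4: k = 130000 * 39 * 1 / (4 * 51064811)
k = 0.0248 uN/um


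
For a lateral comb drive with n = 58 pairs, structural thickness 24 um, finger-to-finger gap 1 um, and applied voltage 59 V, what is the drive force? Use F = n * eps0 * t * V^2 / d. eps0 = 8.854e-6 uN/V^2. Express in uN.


Step 1: Parameters: n=58, eps0=8.854e-6 uN/V^2, t=24 um, V=59 V, d=1 um
Step 2: V^2 = 3481
Step 3: F = 58 * 8.854e-6 * 24 * 3481 / 1
F = 42.903 uN


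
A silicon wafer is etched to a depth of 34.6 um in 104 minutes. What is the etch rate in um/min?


Step 1: Etch rate = depth / time
Step 2: rate = 34.6 / 104
rate = 0.333 um/min


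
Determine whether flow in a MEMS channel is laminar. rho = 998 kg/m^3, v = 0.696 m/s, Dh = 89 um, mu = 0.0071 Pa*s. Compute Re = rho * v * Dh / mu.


Step 1: Convert Dh to meters: Dh = 89e-6 m
Step 2: Re = rho * v * Dh / mu
Re = 998 * 0.696 * 89e-6 / 0.0071
Re = 8.707
Since Re = 8.707 is below ~2300, the flow is laminar.


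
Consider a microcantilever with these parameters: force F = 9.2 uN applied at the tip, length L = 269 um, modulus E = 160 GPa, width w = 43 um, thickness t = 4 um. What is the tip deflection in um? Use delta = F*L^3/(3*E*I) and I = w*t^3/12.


Step 1: Calculate the second moment of area.
I = w * t^3 / 12 = 43 * 4^3 / 12 = 229.3333 um^4
Step 2: Convert E to consistent units (1 GPa = 1000 uN/um^2).
E = 160 GPa = 160000 uN/um^2
Step 3: Calculate tip deflection.
delta = F * L^3 / (3 * E * I)
delta = 9.2 * 269^3 / (3 * 160000 * 229.3333)
delta = 1.6268 um


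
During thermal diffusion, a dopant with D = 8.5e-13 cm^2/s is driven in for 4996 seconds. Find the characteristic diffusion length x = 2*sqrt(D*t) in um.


Step 1: Compute D*t = 8.5e-13 * 4996 = 4.2466e-09 cm^2
Step 2: sqrt(D*t) = 6.51659e-05 cm
Step 3: x = 2 * 6.51659e-05 cm = 1.303318e-04 cm
Step 4: Convert to um (1 cm = 1e4 um): x = 1.303 um


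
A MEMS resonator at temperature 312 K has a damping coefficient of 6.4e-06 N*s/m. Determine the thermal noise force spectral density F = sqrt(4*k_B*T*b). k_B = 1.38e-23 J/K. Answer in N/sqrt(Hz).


Step 1: Compute 4 * k_B * T * b
= 4 * 1.38e-23 * 312 * 6.4e-06
= 1.1022e-25 N^2/Hz
Step 2: F_noise = sqrt(1.1022e-25)
F_noise = 3.32e-13 N/sqrt(Hz)


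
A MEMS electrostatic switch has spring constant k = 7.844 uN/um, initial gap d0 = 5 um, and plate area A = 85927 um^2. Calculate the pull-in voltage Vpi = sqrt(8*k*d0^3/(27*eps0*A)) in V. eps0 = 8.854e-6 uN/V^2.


Step 1: Compute numerator: 8 * k * d0^3 = 8 * 7.844 * 5^3 = 7844.0
Step 2: Compute denominator: 27 * eps0 * A = 27 * 8.854e-6 * 85927 = 20.541537
Step 3: Vpi = sqrt(7844.0 / 20.541537)
Vpi = 19.54 V


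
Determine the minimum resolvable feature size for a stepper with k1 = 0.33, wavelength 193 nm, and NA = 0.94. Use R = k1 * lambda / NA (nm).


Step 1: Identify values: k1 = 0.33, lambda = 193 nm, NA = 0.94
Step 2: R = k1 * lambda / NA
R = 0.33 * 193 / 0.94
R = 67.8 nm


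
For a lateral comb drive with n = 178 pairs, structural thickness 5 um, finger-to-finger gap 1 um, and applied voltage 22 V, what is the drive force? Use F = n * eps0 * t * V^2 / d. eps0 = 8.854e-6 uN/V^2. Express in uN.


Step 1: Parameters: n=178, eps0=8.854e-6 uN/V^2, t=5 um, V=22 V, d=1 um
Step 2: V^2 = 484
Step 3: F = 178 * 8.854e-6 * 5 * 484 / 1
F = 3.814 uN


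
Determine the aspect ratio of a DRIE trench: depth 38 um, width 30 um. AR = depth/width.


Step 1: AR = depth / width
Step 2: AR = 38 / 30
AR = 1.3


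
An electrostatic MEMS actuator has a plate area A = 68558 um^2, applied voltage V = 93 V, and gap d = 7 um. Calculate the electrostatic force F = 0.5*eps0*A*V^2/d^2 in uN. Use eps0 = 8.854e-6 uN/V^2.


Step 1: Identify parameters.
eps0 = 8.854e-6 uN/V^2, A = 68558 um^2, V = 93 V, d = 7 um
Step 2: Compute V^2 = 93^2 = 8649
Step 3: Compute d^2 = 7^2 = 49
Step 4: F = 0.5 * 8.854e-6 * 68558 * 8649 / 49
F = 53.572 uN


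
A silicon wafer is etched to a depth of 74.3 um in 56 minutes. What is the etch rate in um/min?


Step 1: Etch rate = depth / time
Step 2: rate = 74.3 / 56
rate = 1.327 um/min


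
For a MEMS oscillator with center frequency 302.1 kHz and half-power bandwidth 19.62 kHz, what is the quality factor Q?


Step 1: Q = f0 / bandwidth
Step 2: Q = 302.1 / 19.62
Q = 15.4


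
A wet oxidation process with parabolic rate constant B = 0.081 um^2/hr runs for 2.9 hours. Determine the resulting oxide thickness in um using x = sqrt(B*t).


Step 1: Compute B*t = 0.081 * 2.9 = 0.2349
Step 2: x = sqrt(0.2349)
x = 0.485 um


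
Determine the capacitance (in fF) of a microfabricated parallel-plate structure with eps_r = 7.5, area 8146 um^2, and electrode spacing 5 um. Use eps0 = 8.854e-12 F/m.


Step 1: Convert area to m^2: A = 8146e-12 m^2
Step 2: Convert gap to m: d = 5e-6 m
Step 3: C = eps0 * eps_r * A / d
C = 8.854e-12 * 7.5 * 8146e-12 / 5e-6
Step 4: Convert to fF (multiply by 1e15).
C = 108.19 fF


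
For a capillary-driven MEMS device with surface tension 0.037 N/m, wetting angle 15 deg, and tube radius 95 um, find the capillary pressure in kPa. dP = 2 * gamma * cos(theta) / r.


Step 1: cos(15 deg) = 0.9659
Step 2: Convert r to m: r = 95e-6 m
Step 3: dP = 2 * 0.037 * 0.9659 / 95e-6 = 752.4 Pa
Step 4: Convert Pa to kPa (divide by 1000).
dP = 0.75 kPa


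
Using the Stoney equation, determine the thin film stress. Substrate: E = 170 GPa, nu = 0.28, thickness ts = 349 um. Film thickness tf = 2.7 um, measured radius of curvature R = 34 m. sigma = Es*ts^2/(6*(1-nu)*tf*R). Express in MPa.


Step 1: Compute numerator: Es * ts^2 = 170 * 349^2 = 20706170 (GPa*um^2)
Step 2: Compute denominator (R in um): 6*(1-nu)*tf*R = 6*0.72*2.7*34e6 = 396576000.0 (um^2)
Step 3: sigma (GPa) = 20706170 / 396576000.0 = 5.2212e-02 GPa
Step 4: Convert to MPa (x1000): sigma = 52.2 MPa


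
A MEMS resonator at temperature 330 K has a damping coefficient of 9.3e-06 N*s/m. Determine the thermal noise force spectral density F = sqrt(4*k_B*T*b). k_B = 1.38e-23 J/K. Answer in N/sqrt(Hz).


Step 1: Compute 4 * k_B * T * b
= 4 * 1.38e-23 * 330 * 9.3e-06
= 1.6941e-25 N^2/Hz
Step 2: F_noise = sqrt(1.6941e-25)
F_noise = 4.12e-13 N/sqrt(Hz)


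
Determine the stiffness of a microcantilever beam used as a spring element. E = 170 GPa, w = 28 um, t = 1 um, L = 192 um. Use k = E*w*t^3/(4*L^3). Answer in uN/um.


Step 1: Convert E to consistent units (1 GPa = 1000 uN/um^2).
E = 170 GPa = 170000 uN/um^2
Step 2: Compute t^3 = 1^3 = 1
Step 3: Compute L^3 = 192^3 = 7077888
Step 4: k = 170000 * 28 * 1 / (4 * 7077888)
k = 0.1681 uN/um


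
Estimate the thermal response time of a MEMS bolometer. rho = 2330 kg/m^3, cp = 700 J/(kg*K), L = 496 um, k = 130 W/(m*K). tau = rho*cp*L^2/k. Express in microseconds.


Step 1: Convert L to m: L = 496e-6 m
Step 2: L^2 = (496e-6)^2 = 2.46016e-07 m^2
Step 3: tau = 2330 * 700 * 2.46016e-07 / 130 = 3.08655458e-03 s
Step 4: Convert to microseconds (multiply by 1e6).
tau = 3086.555 us


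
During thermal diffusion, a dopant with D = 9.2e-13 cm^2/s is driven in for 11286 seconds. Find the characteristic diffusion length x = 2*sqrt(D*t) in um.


Step 1: Compute D*t = 9.2e-13 * 11286 = 1.038312e-08 cm^2
Step 2: sqrt(D*t) = 1.01898e-04 cm
Step 3: x = 2 * 1.01898e-04 cm = 2.03796e-04 cm
Step 4: Convert to um (1 cm = 1e4 um): x = 2.038 um


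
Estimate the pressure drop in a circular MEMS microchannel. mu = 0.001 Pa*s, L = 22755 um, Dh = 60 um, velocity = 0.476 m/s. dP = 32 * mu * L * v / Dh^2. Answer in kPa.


Step 1: Convert to SI: L = 22755e-6 m, Dh = 60e-6 m
Step 2: dP = 32 * 0.001 * 22755e-6 * 0.476 / (60e-6)^2
Step 3: dP = 96278.93 Pa
Step 4: Convert to kPa: dP = 96.28 kPa


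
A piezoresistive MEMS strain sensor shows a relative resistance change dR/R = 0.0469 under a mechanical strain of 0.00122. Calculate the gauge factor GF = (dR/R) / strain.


Step 1: Identify values.
dR/R = 0.0469, strain = 0.00122
Step 2: GF = (dR/R) / strain = 0.0469 / 0.00122
GF = 38.4


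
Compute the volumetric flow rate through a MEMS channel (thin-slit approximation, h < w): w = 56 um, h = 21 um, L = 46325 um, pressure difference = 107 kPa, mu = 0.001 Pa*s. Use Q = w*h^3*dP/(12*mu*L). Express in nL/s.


Step 1: Convert all dimensions to SI (meters).
w = 56e-6 m, h = 21e-6 m, L = 46325e-6 m, dP = 107e3 Pa
Step 2: Q = w * h^3 * dP / (12 * mu * L)
Q = 56e-6 * (21e-6)^3 * 107e3 / (12 * 0.001 * 46325e-6) = 9.982355e-11 m^3/s
Step 3: Convert Q from m^3/s to nL/s (1 m^3 = 1e12 nL, so multiply by 1e12).
Q = 99.824 nL/s


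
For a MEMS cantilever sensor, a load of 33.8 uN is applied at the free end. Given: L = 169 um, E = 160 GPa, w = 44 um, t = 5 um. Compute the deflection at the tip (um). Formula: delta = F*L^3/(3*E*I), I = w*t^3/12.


Step 1: Calculate the second moment of area.
I = w * t^3 / 12 = 44 * 5^3 / 12 = 458.3333 um^4
Step 2: Convert E to consistent units (1 GPa = 1000 uN/um^2).
E = 160 GPa = 160000 uN/um^2
Step 3: Calculate tip deflection.
delta = F * L^3 / (3 * E * I)
delta = 33.8 * 169^3 / (3 * 160000 * 458.3333)
delta = 0.7416 um


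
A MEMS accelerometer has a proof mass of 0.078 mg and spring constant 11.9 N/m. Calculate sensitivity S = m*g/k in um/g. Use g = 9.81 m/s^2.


Step 1: Convert mass: m = 0.078 mg = 7.80e-08 kg
Step 2: S = m * g / k = 7.80e-08 * 9.81 / 11.9
Step 3: S = 6.43e-08 m/g
Step 4: Convert to um/g: S = 0.064 um/g


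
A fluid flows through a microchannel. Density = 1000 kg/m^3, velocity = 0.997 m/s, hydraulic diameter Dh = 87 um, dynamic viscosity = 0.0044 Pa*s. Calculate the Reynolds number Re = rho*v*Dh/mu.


Step 1: Convert Dh to meters: Dh = 87e-6 m
Step 2: Re = rho * v * Dh / mu
Re = 1000 * 0.997 * 87e-6 / 0.0044
Re = 19.713


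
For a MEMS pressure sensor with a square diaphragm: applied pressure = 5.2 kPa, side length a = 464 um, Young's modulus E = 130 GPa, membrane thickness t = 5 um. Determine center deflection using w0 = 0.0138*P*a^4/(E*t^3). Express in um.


Step 1: Convert pressure to compatible units (E is in GPa, so P in GPa).
P = 5.2 kPa = 5.2e-6 GPa
Step 2: Compute numerator: 0.0138 * P * a^4.
a^4 = 464^4 = 46352367616
numerator = 0.0138 * 5.2e-6 * 46352367616 = 3.32625e+03
Step 3: Compute denominator: E * t^3 = 130 * 5^3 = 16250
Step 4: w0 = numerator / denominator = 3.32625e+03 / 16250 = 0.2047 um


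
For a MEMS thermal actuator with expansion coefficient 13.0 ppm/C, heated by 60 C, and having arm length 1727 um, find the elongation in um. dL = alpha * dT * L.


Step 1: Convert CTE: alpha = 13.0 ppm/C = 13.0e-6 /C
Step 2: dL = 13.0e-6 * 60 * 1727
dL = 1.3471 um


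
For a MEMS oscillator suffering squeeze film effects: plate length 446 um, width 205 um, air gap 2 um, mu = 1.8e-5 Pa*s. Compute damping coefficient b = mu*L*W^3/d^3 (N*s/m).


Step 1: Convert to SI.
L = 446e-6 m, W = 205e-6 m, d = 2e-6 m
Step 2: W^3 = (205e-6)^3 = 8.62e-12 m^3
Step 3: d^3 = (2e-6)^3 = 8.00e-18 m^3
Step 4: b = 1.8e-5 * 446e-6 * 8.62e-12 / 8.00e-18
b = 8.65e-03 N*s/m


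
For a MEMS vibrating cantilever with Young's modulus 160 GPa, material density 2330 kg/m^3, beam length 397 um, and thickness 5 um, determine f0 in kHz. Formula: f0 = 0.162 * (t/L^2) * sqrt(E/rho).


Step 1: Convert units to SI.
t_SI = 5e-6 m, L_SI = 397e-6 m
Step 2: Calculate sqrt(E/rho).
sqrt(160e9 / 2330) = 8286.71 m/s
Step 3: Compute f0.
f0 = 0.162 * 5e-6 / (397e-6)^2 * 8286.71 = 42587.9 Hz = 42.59 kHz


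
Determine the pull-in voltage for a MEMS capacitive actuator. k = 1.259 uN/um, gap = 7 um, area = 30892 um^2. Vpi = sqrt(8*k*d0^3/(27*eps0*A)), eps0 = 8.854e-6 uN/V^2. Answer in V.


Step 1: Compute numerator: 8 * k * d0^3 = 8 * 1.259 * 7^3 = 3454.696
Step 2: Compute denominator: 27 * eps0 * A = 27 * 8.854e-6 * 30892 = 7.38498
Step 3: Vpi = sqrt(3454.696 / 7.38498)
Vpi = 21.63 V


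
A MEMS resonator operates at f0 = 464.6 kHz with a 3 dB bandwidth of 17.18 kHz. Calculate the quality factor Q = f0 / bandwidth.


Step 1: Q = f0 / bandwidth
Step 2: Q = 464.6 / 17.18
Q = 27.0


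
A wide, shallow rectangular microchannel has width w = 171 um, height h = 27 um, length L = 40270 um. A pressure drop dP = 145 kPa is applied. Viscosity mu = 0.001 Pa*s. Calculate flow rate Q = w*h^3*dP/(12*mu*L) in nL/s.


Step 1: Convert all dimensions to SI (meters).
w = 171e-6 m, h = 27e-6 m, L = 40270e-6 m, dP = 145e3 Pa
Step 2: Q = w * h^3 * dP / (12 * mu * L)
Q = 171e-6 * (27e-6)^3 * 145e3 / (12 * 0.001 * 40270e-6) = 1.00993292e-09 m^3/s
Step 3: Convert Q from m^3/s to nL/s (1 m^3 = 1e12 nL, so multiply by 1e12).
Q = 1009.933 nL/s


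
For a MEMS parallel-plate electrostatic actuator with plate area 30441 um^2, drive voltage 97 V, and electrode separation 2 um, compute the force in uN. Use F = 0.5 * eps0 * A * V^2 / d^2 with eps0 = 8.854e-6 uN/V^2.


Step 1: Identify parameters.
eps0 = 8.854e-6 uN/V^2, A = 30441 um^2, V = 97 V, d = 2 um
Step 2: Compute V^2 = 97^2 = 9409
Step 3: Compute d^2 = 2^2 = 4
Step 4: F = 0.5 * 8.854e-6 * 30441 * 9409 / 4
F = 316.995 uN


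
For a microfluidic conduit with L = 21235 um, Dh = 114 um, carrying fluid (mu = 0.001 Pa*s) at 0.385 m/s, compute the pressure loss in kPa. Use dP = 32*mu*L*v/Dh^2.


Step 1: Convert to SI: L = 21235e-6 m, Dh = 114e-6 m
Step 2: dP = 32 * 0.001 * 21235e-6 * 0.385 / (114e-6)^2
Step 3: dP = 20130.44 Pa
Step 4: Convert to kPa: dP = 20.13 kPa


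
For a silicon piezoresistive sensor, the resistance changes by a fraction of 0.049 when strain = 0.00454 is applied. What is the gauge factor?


Step 1: Identify values.
dR/R = 0.049, strain = 0.00454
Step 2: GF = (dR/R) / strain = 0.049 / 0.00454
GF = 10.8


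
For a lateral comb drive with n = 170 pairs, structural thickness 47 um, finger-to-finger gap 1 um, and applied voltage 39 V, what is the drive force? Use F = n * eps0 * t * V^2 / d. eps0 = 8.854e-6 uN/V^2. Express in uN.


Step 1: Parameters: n=170, eps0=8.854e-6 uN/V^2, t=47 um, V=39 V, d=1 um
Step 2: V^2 = 1521
Step 3: F = 170 * 8.854e-6 * 47 * 1521 / 1
F = 107.601 uN


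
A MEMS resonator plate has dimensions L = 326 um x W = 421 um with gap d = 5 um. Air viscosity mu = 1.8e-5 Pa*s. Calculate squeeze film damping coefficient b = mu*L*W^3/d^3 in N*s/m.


Step 1: Convert to SI.
L = 326e-6 m, W = 421e-6 m, d = 5e-6 m
Step 2: W^3 = (421e-6)^3 = 7.46e-11 m^3
Step 3: d^3 = (5e-6)^3 = 1.25e-16 m^3
Step 4: b = 1.8e-5 * 326e-6 * 7.46e-11 / 1.25e-16
b = 3.50e-03 N*s/m


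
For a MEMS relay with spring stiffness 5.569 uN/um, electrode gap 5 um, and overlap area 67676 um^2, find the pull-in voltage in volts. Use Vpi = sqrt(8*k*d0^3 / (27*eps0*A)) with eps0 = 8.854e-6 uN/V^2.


Step 1: Compute numerator: 8 * k * d0^3 = 8 * 5.569 * 5^3 = 5569.0
Step 2: Compute denominator: 27 * eps0 * A = 27 * 8.854e-6 * 67676 = 16.178489
Step 3: Vpi = sqrt(5569.0 / 16.178489)
Vpi = 18.55 V


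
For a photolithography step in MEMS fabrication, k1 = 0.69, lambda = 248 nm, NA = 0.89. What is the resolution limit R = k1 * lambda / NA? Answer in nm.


Step 1: Identify values: k1 = 0.69, lambda = 248 nm, NA = 0.89
Step 2: R = k1 * lambda / NA
R = 0.69 * 248 / 0.89
R = 192.3 nm


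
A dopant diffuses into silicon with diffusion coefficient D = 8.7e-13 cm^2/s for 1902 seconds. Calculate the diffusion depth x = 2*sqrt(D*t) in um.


Step 1: Compute D*t = 8.7e-13 * 1902 = 1.65474e-09 cm^2
Step 2: sqrt(D*t) = 4.0678e-05 cm
Step 3: x = 2 * 4.0678e-05 cm = 8.1356e-05 cm
Step 4: Convert to um (1 cm = 1e4 um): x = 0.814 um


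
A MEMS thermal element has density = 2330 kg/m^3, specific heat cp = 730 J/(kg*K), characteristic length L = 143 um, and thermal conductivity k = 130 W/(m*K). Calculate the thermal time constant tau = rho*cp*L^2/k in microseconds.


Step 1: Convert L to m: L = 143e-6 m
Step 2: L^2 = (143e-6)^2 = 2.0449e-08 m^2
Step 3: tau = 2330 * 730 * 2.0449e-08 / 130 = 2.6755157e-04 s
Step 4: Convert to microseconds (multiply by 1e6).
tau = 267.552 us


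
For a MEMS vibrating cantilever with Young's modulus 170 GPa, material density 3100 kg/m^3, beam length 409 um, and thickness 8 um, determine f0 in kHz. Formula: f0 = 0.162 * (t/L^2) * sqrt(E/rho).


Step 1: Convert units to SI.
t_SI = 8e-6 m, L_SI = 409e-6 m
Step 2: Calculate sqrt(E/rho).
sqrt(170e9 / 3100) = 7405.32 m/s
Step 3: Compute f0.
f0 = 0.162 * 8e-6 / (409e-6)^2 * 7405.32 = 57372.3 Hz = 57.37 kHz


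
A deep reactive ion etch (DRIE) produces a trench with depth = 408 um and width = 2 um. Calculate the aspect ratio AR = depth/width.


Step 1: AR = depth / width
Step 2: AR = 408 / 2
AR = 204.0


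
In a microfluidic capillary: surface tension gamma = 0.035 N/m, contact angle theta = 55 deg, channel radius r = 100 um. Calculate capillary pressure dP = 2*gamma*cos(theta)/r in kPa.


Step 1: cos(55 deg) = 0.5736
Step 2: Convert r to m: r = 100e-6 m
Step 3: dP = 2 * 0.035 * 0.5736 / 100e-6 = 401.5 Pa
Step 4: Convert Pa to kPa (divide by 1000).
dP = 0.4 kPa


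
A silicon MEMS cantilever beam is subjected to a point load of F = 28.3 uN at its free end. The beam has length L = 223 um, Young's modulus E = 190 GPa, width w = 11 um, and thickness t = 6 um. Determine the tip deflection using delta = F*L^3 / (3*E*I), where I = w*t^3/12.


Step 1: Calculate the second moment of area.
I = w * t^3 / 12 = 11 * 6^3 / 12 = 198.0 um^4
Step 2: Convert E to consistent units (1 GPa = 1000 uN/um^2).
E = 190 GPa = 190000 uN/um^2
Step 3: Calculate tip deflection.
delta = F * L^3 / (3 * E * I)
delta = 28.3 * 223^3 / (3 * 190000 * 198.0)
delta = 2.7807 um


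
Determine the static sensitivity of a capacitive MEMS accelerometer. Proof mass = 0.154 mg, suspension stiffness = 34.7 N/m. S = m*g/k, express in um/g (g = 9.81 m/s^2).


Step 1: Convert mass: m = 0.154 mg = 1.54e-07 kg
Step 2: S = m * g / k = 1.54e-07 * 9.81 / 34.7
Step 3: S = 4.35e-08 m/g
Step 4: Convert to um/g: S = 0.044 um/g


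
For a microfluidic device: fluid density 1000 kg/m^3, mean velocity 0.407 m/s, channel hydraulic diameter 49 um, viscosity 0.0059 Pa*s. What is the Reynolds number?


Step 1: Convert Dh to meters: Dh = 49e-6 m
Step 2: Re = rho * v * Dh / mu
Re = 1000 * 0.407 * 49e-6 / 0.0059
Re = 3.38


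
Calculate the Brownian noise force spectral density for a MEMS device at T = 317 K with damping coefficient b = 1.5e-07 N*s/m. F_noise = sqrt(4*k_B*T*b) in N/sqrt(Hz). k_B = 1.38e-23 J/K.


Step 1: Compute 4 * k_B * T * b
= 4 * 1.38e-23 * 317 * 1.5e-07
= 2.6248e-27 N^2/Hz
Step 2: F_noise = sqrt(2.6248e-27)
F_noise = 5.12e-14 N/sqrt(Hz)


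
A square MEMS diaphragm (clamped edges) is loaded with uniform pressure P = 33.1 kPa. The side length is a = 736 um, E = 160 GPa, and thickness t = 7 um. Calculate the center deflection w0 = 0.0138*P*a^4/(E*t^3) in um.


Step 1: Convert pressure to compatible units (E is in GPa, so P in GPa).
P = 33.1 kPa = 33.1e-6 GPa
Step 2: Compute numerator: 0.0138 * P * a^4.
a^4 = 736^4 = 293434556416
numerator = 0.0138 * 33.1e-6 * 293434556416 = 1.34035e+05
Step 3: Compute denominator: E * t^3 = 160 * 7^3 = 54880
Step 4: w0 = numerator / denominator = 1.34035e+05 / 54880 = 2.4423 um


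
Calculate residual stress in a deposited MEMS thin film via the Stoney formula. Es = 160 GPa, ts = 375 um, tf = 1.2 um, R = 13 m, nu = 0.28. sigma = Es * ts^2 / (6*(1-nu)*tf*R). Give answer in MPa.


Step 1: Compute numerator: Es * ts^2 = 160 * 375^2 = 22500000 (GPa*um^2)
Step 2: Compute denominator (R in um): 6*(1-nu)*tf*R = 6*0.72*1.2*13e6 = 67392000.0 (um^2)
Step 3: sigma (GPa) = 22500000 / 67392000.0 = 3.33868e-01 GPa
Step 4: Convert to MPa (x1000): sigma = 333.9 MPa


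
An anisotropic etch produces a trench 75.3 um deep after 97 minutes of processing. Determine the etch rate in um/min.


Step 1: Etch rate = depth / time
Step 2: rate = 75.3 / 97
rate = 0.776 um/min


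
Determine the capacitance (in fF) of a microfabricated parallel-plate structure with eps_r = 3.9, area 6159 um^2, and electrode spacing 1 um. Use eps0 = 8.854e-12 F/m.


Step 1: Convert area to m^2: A = 6159e-12 m^2
Step 2: Convert gap to m: d = 1e-6 m
Step 3: C = eps0 * eps_r * A / d
C = 8.854e-12 * 3.9 * 6159e-12 / 1e-6
Step 4: Convert to fF (multiply by 1e15).
C = 212.67 fF


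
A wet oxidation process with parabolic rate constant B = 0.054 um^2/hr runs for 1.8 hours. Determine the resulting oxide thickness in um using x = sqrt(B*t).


Step 1: Compute B*t = 0.054 * 1.8 = 0.0972
Step 2: x = sqrt(0.0972)
x = 0.312 um


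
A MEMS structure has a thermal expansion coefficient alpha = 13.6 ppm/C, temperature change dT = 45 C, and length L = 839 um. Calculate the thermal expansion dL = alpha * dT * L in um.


Step 1: Convert CTE: alpha = 13.6 ppm/C = 13.6e-6 /C
Step 2: dL = 13.6e-6 * 45 * 839
dL = 0.5135 um


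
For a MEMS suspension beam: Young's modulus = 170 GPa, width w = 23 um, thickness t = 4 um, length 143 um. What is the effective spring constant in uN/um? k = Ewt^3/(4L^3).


Step 1: Convert E to consistent units (1 GPa = 1000 uN/um^2).
E = 170 GPa = 170000 uN/um^2
Step 2: Compute t^3 = 4^3 = 64
Step 3: Compute L^3 = 143^3 = 2924207
Step 4: k = 170000 * 23 * 64 / (4 * 2924207)
k = 21.3938 uN/um


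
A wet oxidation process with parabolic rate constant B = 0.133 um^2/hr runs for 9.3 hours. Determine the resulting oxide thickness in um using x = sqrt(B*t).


Step 1: Compute B*t = 0.133 * 9.3 = 1.2369
Step 2: x = sqrt(1.2369)
x = 1.112 um


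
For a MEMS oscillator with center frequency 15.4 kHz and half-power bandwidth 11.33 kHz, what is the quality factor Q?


Step 1: Q = f0 / bandwidth
Step 2: Q = 15.4 / 11.33
Q = 1.4


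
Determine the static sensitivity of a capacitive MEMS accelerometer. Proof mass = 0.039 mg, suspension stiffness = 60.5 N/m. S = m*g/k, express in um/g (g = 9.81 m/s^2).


Step 1: Convert mass: m = 0.039 mg = 3.90e-08 kg
Step 2: S = m * g / k = 3.90e-08 * 9.81 / 60.5
Step 3: S = 6.32e-09 m/g
Step 4: Convert to um/g: S = 0.006 um/g


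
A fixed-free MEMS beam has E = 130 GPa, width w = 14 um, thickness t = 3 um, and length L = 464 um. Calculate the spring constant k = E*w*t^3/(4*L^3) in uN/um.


Step 1: Convert E to consistent units (1 GPa = 1000 uN/um^2).
E = 130 GPa = 130000 uN/um^2
Step 2: Compute t^3 = 3^3 = 27
Step 3: Compute L^3 = 464^3 = 99897344
Step 4: k = 130000 * 14 * 27 / (4 * 99897344)
k = 0.123 uN/um


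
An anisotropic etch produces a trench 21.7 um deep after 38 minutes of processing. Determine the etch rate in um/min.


Step 1: Etch rate = depth / time
Step 2: rate = 21.7 / 38
rate = 0.571 um/min


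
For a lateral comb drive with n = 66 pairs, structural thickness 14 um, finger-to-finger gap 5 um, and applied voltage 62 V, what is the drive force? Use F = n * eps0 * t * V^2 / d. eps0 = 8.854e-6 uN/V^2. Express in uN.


Step 1: Parameters: n=66, eps0=8.854e-6 uN/V^2, t=14 um, V=62 V, d=5 um
Step 2: V^2 = 3844
Step 3: F = 66 * 8.854e-6 * 14 * 3844 / 5
F = 6.29 uN


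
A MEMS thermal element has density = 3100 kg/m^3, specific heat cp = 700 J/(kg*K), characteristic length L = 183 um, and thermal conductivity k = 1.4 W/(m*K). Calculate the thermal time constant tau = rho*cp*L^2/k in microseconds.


Step 1: Convert L to m: L = 183e-6 m
Step 2: L^2 = (183e-6)^2 = 3.3489e-08 m^2
Step 3: tau = 3100 * 700 * 3.3489e-08 / 1.4 = 5.190795e-02 s
Step 4: Convert to microseconds (multiply by 1e6).
tau = 51907.95 us


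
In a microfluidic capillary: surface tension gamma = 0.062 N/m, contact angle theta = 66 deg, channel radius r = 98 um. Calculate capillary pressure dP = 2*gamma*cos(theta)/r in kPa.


Step 1: cos(66 deg) = 0.4067
Step 2: Convert r to m: r = 98e-6 m
Step 3: dP = 2 * 0.062 * 0.4067 / 98e-6 = 514.6 Pa
Step 4: Convert Pa to kPa (divide by 1000).
dP = 0.51 kPa


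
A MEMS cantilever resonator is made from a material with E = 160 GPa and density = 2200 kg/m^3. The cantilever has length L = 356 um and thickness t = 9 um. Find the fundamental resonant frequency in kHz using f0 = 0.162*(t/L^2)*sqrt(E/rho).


Step 1: Convert units to SI.
t_SI = 9e-6 m, L_SI = 356e-6 m
Step 2: Calculate sqrt(E/rho).
sqrt(160e9 / 2200) = 8528.03 m/s
Step 3: Compute f0.
f0 = 0.162 * 9e-6 / (356e-6)^2 * 8528.03 = 98108.4 Hz = 98.11 kHz


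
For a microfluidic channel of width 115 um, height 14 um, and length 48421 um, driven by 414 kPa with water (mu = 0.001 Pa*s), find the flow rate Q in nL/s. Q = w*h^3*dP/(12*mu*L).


Step 1: Convert all dimensions to SI (meters).
w = 115e-6 m, h = 14e-6 m, L = 48421e-6 m, dP = 414e3 Pa
Step 2: Q = w * h^3 * dP / (12 * mu * L)
Q = 115e-6 * (14e-6)^3 * 414e3 / (12 * 0.001 * 48421e-6) = 2.2483674e-10 m^3/s
Step 3: Convert Q from m^3/s to nL/s (1 m^3 = 1e12 nL, so multiply by 1e12).
Q = 224.837 nL/s


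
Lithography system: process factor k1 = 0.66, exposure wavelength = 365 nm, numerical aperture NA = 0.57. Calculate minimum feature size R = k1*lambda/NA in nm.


Step 1: Identify values: k1 = 0.66, lambda = 365 nm, NA = 0.57
Step 2: R = k1 * lambda / NA
R = 0.66 * 365 / 0.57
R = 422.6 nm
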